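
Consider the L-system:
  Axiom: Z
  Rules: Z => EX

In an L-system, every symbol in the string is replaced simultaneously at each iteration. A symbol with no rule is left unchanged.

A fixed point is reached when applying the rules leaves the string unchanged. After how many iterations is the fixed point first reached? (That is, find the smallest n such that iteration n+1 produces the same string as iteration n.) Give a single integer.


Answer: 1

Derivation:
Step 0: Z
Step 1: EX
Step 2: EX  (unchanged — fixed point at step 1)


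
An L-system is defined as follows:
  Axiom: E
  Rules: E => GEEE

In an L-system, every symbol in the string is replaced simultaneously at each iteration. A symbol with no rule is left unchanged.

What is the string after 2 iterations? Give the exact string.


Answer: GGEEEGEEEGEEE

Derivation:
Step 0: E
Step 1: GEEE
Step 2: GGEEEGEEEGEEE


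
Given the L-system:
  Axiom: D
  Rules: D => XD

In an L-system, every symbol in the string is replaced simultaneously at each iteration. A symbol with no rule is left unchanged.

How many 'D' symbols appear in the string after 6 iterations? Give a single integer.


Step 0: D  (1 'D')
Step 1: XD  (1 'D')
Step 2: XXD  (1 'D')
Step 3: XXXD  (1 'D')
Step 4: XXXXD  (1 'D')
Step 5: XXXXXD  (1 'D')
Step 6: XXXXXXD  (1 'D')

Answer: 1


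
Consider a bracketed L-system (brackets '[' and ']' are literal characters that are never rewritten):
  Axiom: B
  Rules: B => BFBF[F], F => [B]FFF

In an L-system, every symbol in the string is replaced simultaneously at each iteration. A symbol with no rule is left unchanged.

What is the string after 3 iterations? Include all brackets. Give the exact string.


Step 0: B
Step 1: BFBF[F]
Step 2: BFBF[F][B]FFFBFBF[F][B]FFF[[B]FFF]
Step 3: BFBF[F][B]FFFBFBF[F][B]FFF[[B]FFF][BFBF[F]][B]FFF[B]FFF[B]FFFBFBF[F][B]FFFBFBF[F][B]FFF[[B]FFF][BFBF[F]][B]FFF[B]FFF[B]FFF[[BFBF[F]][B]FFF[B]FFF[B]FFF]

Answer: BFBF[F][B]FFFBFBF[F][B]FFF[[B]FFF][BFBF[F]][B]FFF[B]FFF[B]FFFBFBF[F][B]FFFBFBF[F][B]FFF[[B]FFF][BFBF[F]][B]FFF[B]FFF[B]FFF[[BFBF[F]][B]FFF[B]FFF[B]FFF]


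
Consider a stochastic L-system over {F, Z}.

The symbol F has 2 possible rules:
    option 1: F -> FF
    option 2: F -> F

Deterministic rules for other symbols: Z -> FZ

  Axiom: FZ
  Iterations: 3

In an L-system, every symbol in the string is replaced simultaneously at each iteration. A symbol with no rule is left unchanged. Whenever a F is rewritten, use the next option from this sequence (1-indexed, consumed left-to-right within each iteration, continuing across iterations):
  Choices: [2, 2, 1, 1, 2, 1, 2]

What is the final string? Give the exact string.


Answer: FFFFFFFZ

Derivation:
Step 0: FZ
Step 1: FFZ  (used choices [2])
Step 2: FFFFZ  (used choices [2, 1])
Step 3: FFFFFFFZ  (used choices [1, 2, 1, 2])


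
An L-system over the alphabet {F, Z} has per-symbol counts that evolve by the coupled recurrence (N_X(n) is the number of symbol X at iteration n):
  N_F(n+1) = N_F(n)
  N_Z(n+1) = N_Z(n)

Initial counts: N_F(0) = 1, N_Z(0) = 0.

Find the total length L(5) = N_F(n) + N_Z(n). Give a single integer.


Answer: 1

Derivation:
Step 0: N_F=1, N_Z=0, L=1
Step 1: N_F=1, N_Z=0, L=1
Step 2: N_F=1, N_Z=0, L=1
Step 3: N_F=1, N_Z=0, L=1
Step 4: N_F=1, N_Z=0, L=1
Step 5: N_F=1, N_Z=0, L=1


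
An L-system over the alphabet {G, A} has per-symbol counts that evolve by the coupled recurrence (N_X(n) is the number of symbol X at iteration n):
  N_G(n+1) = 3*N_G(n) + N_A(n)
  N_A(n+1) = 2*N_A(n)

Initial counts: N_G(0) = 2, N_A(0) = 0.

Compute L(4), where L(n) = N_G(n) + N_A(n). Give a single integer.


Step 0: N_G=2, N_A=0, L=2
Step 1: N_G=6, N_A=0, L=6
Step 2: N_G=18, N_A=0, L=18
Step 3: N_G=54, N_A=0, L=54
Step 4: N_G=162, N_A=0, L=162

Answer: 162


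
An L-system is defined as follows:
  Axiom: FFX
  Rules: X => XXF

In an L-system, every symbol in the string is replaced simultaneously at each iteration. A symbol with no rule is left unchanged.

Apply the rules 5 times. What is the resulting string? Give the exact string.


Step 0: FFX
Step 1: FFXXF
Step 2: FFXXFXXFF
Step 3: FFXXFXXFFXXFXXFFF
Step 4: FFXXFXXFFXXFXXFFFXXFXXFFXXFXXFFFF
Step 5: FFXXFXXFFXXFXXFFFXXFXXFFXXFXXFFFFXXFXXFFXXFXXFFFXXFXXFFXXFXXFFFFF

Answer: FFXXFXXFFXXFXXFFFXXFXXFFXXFXXFFFFXXFXXFFXXFXXFFFXXFXXFFXXFXXFFFFF


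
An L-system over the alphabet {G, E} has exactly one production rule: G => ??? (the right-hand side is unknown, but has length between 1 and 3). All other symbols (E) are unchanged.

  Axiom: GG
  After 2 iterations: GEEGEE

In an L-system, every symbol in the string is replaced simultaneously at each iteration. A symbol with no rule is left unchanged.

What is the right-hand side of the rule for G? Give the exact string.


Answer: GE

Derivation:
Trying G => GE:
  Step 0: GG
  Step 1: GEGE
  Step 2: GEEGEE
Matches the given result.


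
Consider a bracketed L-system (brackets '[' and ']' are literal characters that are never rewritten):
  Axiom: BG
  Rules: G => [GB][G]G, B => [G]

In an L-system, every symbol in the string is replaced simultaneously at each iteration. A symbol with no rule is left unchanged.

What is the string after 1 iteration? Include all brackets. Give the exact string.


Answer: [G][GB][G]G

Derivation:
Step 0: BG
Step 1: [G][GB][G]G


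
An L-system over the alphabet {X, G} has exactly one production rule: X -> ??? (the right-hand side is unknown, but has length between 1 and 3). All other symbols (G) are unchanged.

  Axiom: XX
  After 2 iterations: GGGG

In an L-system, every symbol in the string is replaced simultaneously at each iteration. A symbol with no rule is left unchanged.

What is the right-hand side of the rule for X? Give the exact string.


Trying X -> GG:
  Step 0: XX
  Step 1: GGGG
  Step 2: GGGG
Matches the given result.

Answer: GG


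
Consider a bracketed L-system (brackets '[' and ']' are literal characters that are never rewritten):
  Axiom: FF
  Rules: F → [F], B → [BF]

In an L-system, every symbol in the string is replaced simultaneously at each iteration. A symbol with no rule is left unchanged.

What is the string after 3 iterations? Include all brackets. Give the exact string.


Answer: [[[F]]][[[F]]]

Derivation:
Step 0: FF
Step 1: [F][F]
Step 2: [[F]][[F]]
Step 3: [[[F]]][[[F]]]


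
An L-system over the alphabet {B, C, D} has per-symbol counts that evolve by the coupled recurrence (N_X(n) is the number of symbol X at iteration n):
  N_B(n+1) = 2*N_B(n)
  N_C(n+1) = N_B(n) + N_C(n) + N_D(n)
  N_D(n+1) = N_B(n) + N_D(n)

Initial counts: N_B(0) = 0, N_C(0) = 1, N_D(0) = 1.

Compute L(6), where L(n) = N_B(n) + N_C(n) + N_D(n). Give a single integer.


Step 0: N_B=0, N_C=1, N_D=1, L=2
Step 1: N_B=0, N_C=2, N_D=1, L=3
Step 2: N_B=0, N_C=3, N_D=1, L=4
Step 3: N_B=0, N_C=4, N_D=1, L=5
Step 4: N_B=0, N_C=5, N_D=1, L=6
Step 5: N_B=0, N_C=6, N_D=1, L=7
Step 6: N_B=0, N_C=7, N_D=1, L=8

Answer: 8


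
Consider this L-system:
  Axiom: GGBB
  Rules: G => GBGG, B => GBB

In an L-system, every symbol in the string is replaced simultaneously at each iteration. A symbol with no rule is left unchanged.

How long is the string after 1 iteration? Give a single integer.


Step 0: length = 4
Step 1: length = 14

Answer: 14


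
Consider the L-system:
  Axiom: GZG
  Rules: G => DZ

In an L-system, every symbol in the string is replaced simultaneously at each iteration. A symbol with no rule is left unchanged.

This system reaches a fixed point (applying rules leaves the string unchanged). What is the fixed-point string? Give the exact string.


Step 0: GZG
Step 1: DZZDZ
Step 2: DZZDZ  (unchanged — fixed point at step 1)

Answer: DZZDZ


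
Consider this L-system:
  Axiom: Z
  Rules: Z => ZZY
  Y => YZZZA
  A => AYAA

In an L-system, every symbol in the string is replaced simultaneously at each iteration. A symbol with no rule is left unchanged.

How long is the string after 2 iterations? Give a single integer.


Step 0: length = 1
Step 1: length = 3
Step 2: length = 11

Answer: 11


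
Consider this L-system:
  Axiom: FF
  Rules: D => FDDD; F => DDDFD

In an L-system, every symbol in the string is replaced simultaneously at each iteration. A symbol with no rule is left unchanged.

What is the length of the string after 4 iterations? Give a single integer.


Step 0: length = 2
Step 1: length = 10
Step 2: length = 42
Step 3: length = 178
Step 4: length = 754

Answer: 754


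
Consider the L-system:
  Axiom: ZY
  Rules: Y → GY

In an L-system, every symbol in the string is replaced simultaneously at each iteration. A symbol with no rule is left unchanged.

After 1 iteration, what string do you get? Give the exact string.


Answer: ZGY

Derivation:
Step 0: ZY
Step 1: ZGY


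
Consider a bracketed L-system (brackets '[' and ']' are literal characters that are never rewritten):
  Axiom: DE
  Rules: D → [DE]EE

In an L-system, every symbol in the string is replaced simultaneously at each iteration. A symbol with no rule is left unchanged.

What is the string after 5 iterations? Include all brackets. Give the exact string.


Step 0: DE
Step 1: [DE]EEE
Step 2: [[DE]EEE]EEE
Step 3: [[[DE]EEE]EEE]EEE
Step 4: [[[[DE]EEE]EEE]EEE]EEE
Step 5: [[[[[DE]EEE]EEE]EEE]EEE]EEE

Answer: [[[[[DE]EEE]EEE]EEE]EEE]EEE


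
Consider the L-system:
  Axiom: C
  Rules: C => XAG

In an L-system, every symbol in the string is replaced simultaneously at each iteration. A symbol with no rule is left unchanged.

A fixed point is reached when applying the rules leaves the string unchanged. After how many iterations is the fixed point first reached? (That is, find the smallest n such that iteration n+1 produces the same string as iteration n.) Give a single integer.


Answer: 1

Derivation:
Step 0: C
Step 1: XAG
Step 2: XAG  (unchanged — fixed point at step 1)


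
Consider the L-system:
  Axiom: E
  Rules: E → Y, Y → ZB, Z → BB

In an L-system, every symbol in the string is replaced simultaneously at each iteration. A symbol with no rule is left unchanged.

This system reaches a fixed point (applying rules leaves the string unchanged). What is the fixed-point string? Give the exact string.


Step 0: E
Step 1: Y
Step 2: ZB
Step 3: BBB
Step 4: BBB  (unchanged — fixed point at step 3)

Answer: BBB


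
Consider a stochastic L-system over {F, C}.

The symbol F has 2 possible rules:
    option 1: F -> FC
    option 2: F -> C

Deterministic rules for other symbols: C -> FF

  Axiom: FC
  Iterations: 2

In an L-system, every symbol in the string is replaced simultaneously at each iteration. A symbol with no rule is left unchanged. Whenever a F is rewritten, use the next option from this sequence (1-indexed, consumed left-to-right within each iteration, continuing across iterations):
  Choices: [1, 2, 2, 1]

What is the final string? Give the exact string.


Answer: CFFCFC

Derivation:
Step 0: FC
Step 1: FCFF  (used choices [1])
Step 2: CFFCFC  (used choices [2, 2, 1])


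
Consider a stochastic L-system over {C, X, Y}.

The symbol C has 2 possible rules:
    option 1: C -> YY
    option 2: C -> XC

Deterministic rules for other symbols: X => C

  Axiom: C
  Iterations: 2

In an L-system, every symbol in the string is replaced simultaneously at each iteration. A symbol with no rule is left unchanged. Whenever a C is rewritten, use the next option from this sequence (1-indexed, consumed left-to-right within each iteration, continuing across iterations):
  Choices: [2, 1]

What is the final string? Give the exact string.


Answer: CYY

Derivation:
Step 0: C
Step 1: XC  (used choices [2])
Step 2: CYY  (used choices [1])


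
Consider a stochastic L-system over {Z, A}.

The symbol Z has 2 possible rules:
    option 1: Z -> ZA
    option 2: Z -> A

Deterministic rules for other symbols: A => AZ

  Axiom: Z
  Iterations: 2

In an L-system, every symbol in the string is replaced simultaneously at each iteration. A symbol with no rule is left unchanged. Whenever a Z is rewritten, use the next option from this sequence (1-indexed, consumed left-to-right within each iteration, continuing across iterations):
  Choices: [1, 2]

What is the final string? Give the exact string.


Step 0: Z
Step 1: ZA  (used choices [1])
Step 2: AAZ  (used choices [2])

Answer: AAZ


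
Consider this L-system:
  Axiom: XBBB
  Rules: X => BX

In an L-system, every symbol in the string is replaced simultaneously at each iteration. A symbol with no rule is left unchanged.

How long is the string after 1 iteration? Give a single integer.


Answer: 5

Derivation:
Step 0: length = 4
Step 1: length = 5


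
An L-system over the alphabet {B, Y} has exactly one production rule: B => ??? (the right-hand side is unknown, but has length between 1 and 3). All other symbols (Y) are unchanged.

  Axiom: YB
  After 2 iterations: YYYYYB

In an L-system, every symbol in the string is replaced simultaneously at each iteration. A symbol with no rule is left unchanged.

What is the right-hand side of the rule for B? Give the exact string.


Trying B => YYB:
  Step 0: YB
  Step 1: YYYB
  Step 2: YYYYYB
Matches the given result.

Answer: YYB


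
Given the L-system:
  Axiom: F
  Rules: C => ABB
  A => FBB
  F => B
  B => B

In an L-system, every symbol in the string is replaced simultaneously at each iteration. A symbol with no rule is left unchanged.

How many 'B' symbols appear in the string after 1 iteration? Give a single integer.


Step 0: F  (0 'B')
Step 1: B  (1 'B')

Answer: 1


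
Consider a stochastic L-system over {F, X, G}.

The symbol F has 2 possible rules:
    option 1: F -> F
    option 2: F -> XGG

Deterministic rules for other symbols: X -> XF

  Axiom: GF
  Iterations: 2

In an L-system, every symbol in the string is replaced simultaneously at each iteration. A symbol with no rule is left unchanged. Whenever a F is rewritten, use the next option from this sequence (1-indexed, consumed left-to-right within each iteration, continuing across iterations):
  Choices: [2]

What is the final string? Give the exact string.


Answer: GXFGG

Derivation:
Step 0: GF
Step 1: GXGG  (used choices [2])
Step 2: GXFGG  (used choices [])


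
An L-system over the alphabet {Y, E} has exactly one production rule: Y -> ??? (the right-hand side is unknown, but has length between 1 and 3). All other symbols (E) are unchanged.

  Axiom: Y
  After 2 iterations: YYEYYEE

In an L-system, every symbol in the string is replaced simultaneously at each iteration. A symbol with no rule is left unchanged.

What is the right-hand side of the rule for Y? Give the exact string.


Answer: YYE

Derivation:
Trying Y -> YYE:
  Step 0: Y
  Step 1: YYE
  Step 2: YYEYYEE
Matches the given result.


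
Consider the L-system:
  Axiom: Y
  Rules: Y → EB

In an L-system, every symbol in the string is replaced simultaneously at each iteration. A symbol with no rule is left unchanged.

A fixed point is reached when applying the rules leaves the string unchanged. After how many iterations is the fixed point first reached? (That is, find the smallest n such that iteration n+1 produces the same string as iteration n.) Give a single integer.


Answer: 1

Derivation:
Step 0: Y
Step 1: EB
Step 2: EB  (unchanged — fixed point at step 1)


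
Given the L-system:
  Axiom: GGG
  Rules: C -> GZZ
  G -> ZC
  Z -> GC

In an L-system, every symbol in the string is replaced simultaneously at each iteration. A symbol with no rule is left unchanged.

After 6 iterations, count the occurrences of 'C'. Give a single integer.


Answer: 120

Derivation:
Step 0: GGG  (0 'C')
Step 1: ZCZCZC  (3 'C')
Step 2: GCGZZGCGZZGCGZZ  (3 'C')
Step 3: ZCGZZZCGCGCZCGZZZCGCGCZCGZZZCGCGC  (12 'C')
Step 4: GCGZZZCGCGCGCGZZZCGZZZCGZZGCGZZZCGCGCGCGZZZCGZZZCGZZGCGZZZCGCGCGCGZZZCGZZZCGZZ  (21 'C')
Step 5: ZCGZZZCGCGCGCGZZZCGZZZCGZZZCGZZZCGCGCGCGZZZCGCGCGCGZZZCGCGCZCGZZZCGCGCGCGZZZCGZZZCGZZZCGZZZCGCGCGCGZZZCGCGCGCGZZZCGCGCZCGZZZCGCGCGCGZZZCGZZZCGZZZCGZZZCGCGCGCGZZZCGCGCGCGZZZCGCGC  (57 'C')
Step 6: GCGZZZCGCGCGCGZZZCGZZZCGZZZCGZZZCGCGCGCGZZZCGCGCGCGZZZCGCGCGCGZZZCGCGCGCGZZZCGZZZCGZZZCGZZZCGCGCGCGZZZCGZZZCGZZZCGZZZCGCGCGCGZZZCGZZZCGZZGCGZZZCGCGCGCGZZZCGZZZCGZZZCGZZZCGCGCGCGZZZCGCGCGCGZZZCGCGCGCGZZZCGCGCGCGZZZCGZZZCGZZZCGZZZCGCGCGCGZZZCGZZZCGZZZCGZZZCGCGCGCGZZZCGZZZCGZZGCGZZZCGCGCGCGZZZCGZZZCGZZZCGZZZCGCGCGCGZZZCGCGCGCGZZZCGCGCGCGZZZCGCGCGCGZZZCGZZZCGZZZCGZZZCGCGCGCGZZZCGZZZCGZZZCGZZZCGCGCGCGZZZCGZZZCGZZ  (120 'C')


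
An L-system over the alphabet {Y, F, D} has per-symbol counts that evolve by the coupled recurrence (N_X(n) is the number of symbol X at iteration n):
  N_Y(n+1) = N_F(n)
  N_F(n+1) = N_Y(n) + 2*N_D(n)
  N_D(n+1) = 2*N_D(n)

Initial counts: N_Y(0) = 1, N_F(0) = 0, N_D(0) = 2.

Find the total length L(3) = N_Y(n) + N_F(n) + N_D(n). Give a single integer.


Answer: 45

Derivation:
Step 0: N_Y=1, N_F=0, N_D=2, L=3
Step 1: N_Y=0, N_F=5, N_D=4, L=9
Step 2: N_Y=5, N_F=8, N_D=8, L=21
Step 3: N_Y=8, N_F=21, N_D=16, L=45


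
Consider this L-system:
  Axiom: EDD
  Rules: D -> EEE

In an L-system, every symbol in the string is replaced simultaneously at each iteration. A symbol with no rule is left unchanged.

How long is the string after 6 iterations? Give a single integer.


Step 0: length = 3
Step 1: length = 7
Step 2: length = 7
Step 3: length = 7
Step 4: length = 7
Step 5: length = 7
Step 6: length = 7

Answer: 7


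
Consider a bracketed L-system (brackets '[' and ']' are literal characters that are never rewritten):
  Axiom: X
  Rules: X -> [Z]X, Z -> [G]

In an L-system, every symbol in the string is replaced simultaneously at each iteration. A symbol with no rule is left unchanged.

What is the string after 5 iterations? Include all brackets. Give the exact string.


Answer: [[G]][[G]][[G]][[G]][Z]X

Derivation:
Step 0: X
Step 1: [Z]X
Step 2: [[G]][Z]X
Step 3: [[G]][[G]][Z]X
Step 4: [[G]][[G]][[G]][Z]X
Step 5: [[G]][[G]][[G]][[G]][Z]X


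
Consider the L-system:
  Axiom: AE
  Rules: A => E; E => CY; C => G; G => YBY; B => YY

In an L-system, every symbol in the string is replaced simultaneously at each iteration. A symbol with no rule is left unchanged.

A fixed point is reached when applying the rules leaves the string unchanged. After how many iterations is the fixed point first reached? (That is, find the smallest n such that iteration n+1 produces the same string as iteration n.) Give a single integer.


Answer: 5

Derivation:
Step 0: AE
Step 1: ECY
Step 2: CYGY
Step 3: GYYBYY
Step 4: YBYYYYYYY
Step 5: YYYYYYYYYY
Step 6: YYYYYYYYYY  (unchanged — fixed point at step 5)


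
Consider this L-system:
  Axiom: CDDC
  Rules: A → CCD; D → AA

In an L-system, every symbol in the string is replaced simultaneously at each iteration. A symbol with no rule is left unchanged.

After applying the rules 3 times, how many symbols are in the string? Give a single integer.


Step 0: length = 4
Step 1: length = 6
Step 2: length = 14
Step 3: length = 18

Answer: 18


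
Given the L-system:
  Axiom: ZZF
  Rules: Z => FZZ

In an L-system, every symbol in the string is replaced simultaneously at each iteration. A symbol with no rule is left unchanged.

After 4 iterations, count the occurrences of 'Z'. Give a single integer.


Answer: 32

Derivation:
Step 0: ZZF  (2 'Z')
Step 1: FZZFZZF  (4 'Z')
Step 2: FFZZFZZFFZZFZZF  (8 'Z')
Step 3: FFFZZFZZFFZZFZZFFFZZFZZFFZZFZZF  (16 'Z')
Step 4: FFFFZZFZZFFZZFZZFFFZZFZZFFZZFZZFFFFZZFZZFFZZFZZFFFZZFZZFFZZFZZF  (32 'Z')


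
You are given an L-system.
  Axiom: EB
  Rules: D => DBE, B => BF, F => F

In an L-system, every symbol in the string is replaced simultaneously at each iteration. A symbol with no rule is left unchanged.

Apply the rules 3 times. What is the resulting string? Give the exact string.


Step 0: EB
Step 1: EBF
Step 2: EBFF
Step 3: EBFFF

Answer: EBFFF


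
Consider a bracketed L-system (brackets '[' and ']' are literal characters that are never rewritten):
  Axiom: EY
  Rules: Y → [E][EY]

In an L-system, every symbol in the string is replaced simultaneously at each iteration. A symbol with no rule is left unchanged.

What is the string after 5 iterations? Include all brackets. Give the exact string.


Answer: E[E][E[E][E[E][E[E][E[E][EY]]]]]

Derivation:
Step 0: EY
Step 1: E[E][EY]
Step 2: E[E][E[E][EY]]
Step 3: E[E][E[E][E[E][EY]]]
Step 4: E[E][E[E][E[E][E[E][EY]]]]
Step 5: E[E][E[E][E[E][E[E][E[E][EY]]]]]


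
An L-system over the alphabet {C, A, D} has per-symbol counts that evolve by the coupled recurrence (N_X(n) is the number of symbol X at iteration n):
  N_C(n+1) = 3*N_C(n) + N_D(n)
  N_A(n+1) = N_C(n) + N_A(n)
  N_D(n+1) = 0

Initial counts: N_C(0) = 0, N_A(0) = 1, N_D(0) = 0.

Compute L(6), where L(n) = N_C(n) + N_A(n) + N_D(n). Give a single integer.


Answer: 1

Derivation:
Step 0: N_C=0, N_A=1, N_D=0, L=1
Step 1: N_C=0, N_A=1, N_D=0, L=1
Step 2: N_C=0, N_A=1, N_D=0, L=1
Step 3: N_C=0, N_A=1, N_D=0, L=1
Step 4: N_C=0, N_A=1, N_D=0, L=1
Step 5: N_C=0, N_A=1, N_D=0, L=1
Step 6: N_C=0, N_A=1, N_D=0, L=1


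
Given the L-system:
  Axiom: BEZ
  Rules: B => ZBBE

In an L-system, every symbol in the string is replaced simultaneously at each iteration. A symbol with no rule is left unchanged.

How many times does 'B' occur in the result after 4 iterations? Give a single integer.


Answer: 16

Derivation:
Step 0: BEZ  (1 'B')
Step 1: ZBBEEZ  (2 'B')
Step 2: ZZBBEZBBEEEZ  (4 'B')
Step 3: ZZZBBEZBBEEZZBBEZBBEEEEZ  (8 'B')
Step 4: ZZZZBBEZBBEEZZBBEZBBEEEZZZBBEZBBEEZZBBEZBBEEEEEZ  (16 'B')


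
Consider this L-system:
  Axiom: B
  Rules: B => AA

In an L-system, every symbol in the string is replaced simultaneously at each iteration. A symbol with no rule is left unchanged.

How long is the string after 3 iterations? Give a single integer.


Answer: 2

Derivation:
Step 0: length = 1
Step 1: length = 2
Step 2: length = 2
Step 3: length = 2


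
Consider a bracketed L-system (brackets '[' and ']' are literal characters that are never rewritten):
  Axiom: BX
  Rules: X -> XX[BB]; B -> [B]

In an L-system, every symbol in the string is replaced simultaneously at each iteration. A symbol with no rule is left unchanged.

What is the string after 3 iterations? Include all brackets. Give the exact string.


Step 0: BX
Step 1: [B]XX[BB]
Step 2: [[B]]XX[BB]XX[BB][[B][B]]
Step 3: [[[B]]]XX[BB]XX[BB][[B][B]]XX[BB]XX[BB][[B][B]][[[B]][[B]]]

Answer: [[[B]]]XX[BB]XX[BB][[B][B]]XX[BB]XX[BB][[B][B]][[[B]][[B]]]


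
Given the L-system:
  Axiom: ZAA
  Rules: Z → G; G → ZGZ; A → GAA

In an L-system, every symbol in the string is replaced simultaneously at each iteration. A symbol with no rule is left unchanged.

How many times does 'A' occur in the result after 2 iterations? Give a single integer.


Step 0: ZAA  (2 'A')
Step 1: GGAAGAA  (4 'A')
Step 2: ZGZZGZGAAGAAZGZGAAGAA  (8 'A')

Answer: 8


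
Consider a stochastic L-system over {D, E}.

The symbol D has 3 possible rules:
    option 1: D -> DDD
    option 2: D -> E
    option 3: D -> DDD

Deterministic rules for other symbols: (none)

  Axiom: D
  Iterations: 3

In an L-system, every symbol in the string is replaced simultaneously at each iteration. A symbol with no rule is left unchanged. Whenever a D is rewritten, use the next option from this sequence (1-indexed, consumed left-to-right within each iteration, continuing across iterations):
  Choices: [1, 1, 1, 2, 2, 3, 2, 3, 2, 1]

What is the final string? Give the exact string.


Step 0: D
Step 1: DDD  (used choices [1])
Step 2: DDDDDDE  (used choices [1, 1, 2])
Step 3: EDDDEDDDEDDDE  (used choices [2, 3, 2, 3, 2, 1])

Answer: EDDDEDDDEDDDE


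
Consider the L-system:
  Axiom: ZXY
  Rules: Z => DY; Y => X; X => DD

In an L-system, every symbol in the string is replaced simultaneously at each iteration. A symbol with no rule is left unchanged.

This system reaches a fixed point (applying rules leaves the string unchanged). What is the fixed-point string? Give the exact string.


Step 0: ZXY
Step 1: DYDDX
Step 2: DXDDDD
Step 3: DDDDDDD
Step 4: DDDDDDD  (unchanged — fixed point at step 3)

Answer: DDDDDDD


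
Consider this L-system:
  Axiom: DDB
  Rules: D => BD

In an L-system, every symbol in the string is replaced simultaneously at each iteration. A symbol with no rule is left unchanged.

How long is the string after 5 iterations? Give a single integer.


Step 0: length = 3
Step 1: length = 5
Step 2: length = 7
Step 3: length = 9
Step 4: length = 11
Step 5: length = 13

Answer: 13


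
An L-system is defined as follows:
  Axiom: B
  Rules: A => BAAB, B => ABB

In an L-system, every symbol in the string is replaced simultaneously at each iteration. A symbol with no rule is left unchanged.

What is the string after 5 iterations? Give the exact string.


Answer: ABBBAABBAABABBBAABABBABBBAABABBABBBAABABBABBABBBAABBAABABBABBBAABBAABABBBAABABBABBBAABABBABBABBBAABBAABABBABBBAABBAABABBBAABABBABBABBBAABBAABABBBAABABBABBBAABABBABBBAABABBABBABBBAABBAABABBABBBAABBAABABBBAABABBABBABBBAABBAABABBBAABABBABBBAABABBABBABBBAABBAABABBBAABABBABBBAABABBABBBAABABBABBABBBAABBAABABBABBBAABBAABABBBAABABBABBABBBAABBAABABBBAABABBABBBAABABBABBABBBAABBAABABBBAABABBABBBAABABBABB

Derivation:
Step 0: B
Step 1: ABB
Step 2: BAABABBABB
Step 3: ABBBAABBAABABBBAABABBABBBAABABBABB
Step 4: BAABABBABBABBBAABBAABABBABBBAABBAABABBBAABABBABBABBBAABBAABABBBAABABBABBBAABABBABBABBBAABBAABABBBAABABBABBBAABABBABB
Step 5: ABBBAABBAABABBBAABABBABBBAABABBABBBAABABBABBABBBAABBAABABBABBBAABBAABABBBAABABBABBBAABABBABBABBBAABBAABABBABBBAABBAABABBBAABABBABBABBBAABBAABABBBAABABBABBBAABABBABBBAABABBABBABBBAABBAABABBABBBAABBAABABBBAABABBABBABBBAABBAABABBBAABABBABBBAABABBABBABBBAABBAABABBBAABABBABBBAABABBABBBAABABBABBABBBAABBAABABBABBBAABBAABABBBAABABBABBABBBAABBAABABBBAABABBABBBAABABBABBABBBAABBAABABBBAABABBABBBAABABBABB


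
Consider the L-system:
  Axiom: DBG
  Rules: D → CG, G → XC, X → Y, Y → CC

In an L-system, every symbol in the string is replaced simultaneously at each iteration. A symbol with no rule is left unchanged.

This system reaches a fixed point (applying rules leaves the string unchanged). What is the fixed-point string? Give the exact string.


Answer: CCCCBCCC

Derivation:
Step 0: DBG
Step 1: CGBXC
Step 2: CXCBYC
Step 3: CYCBCCC
Step 4: CCCCBCCC
Step 5: CCCCBCCC  (unchanged — fixed point at step 4)


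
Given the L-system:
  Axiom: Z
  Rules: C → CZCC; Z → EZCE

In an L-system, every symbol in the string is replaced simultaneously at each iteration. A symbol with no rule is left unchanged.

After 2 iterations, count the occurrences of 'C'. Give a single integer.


Step 0: Z  (0 'C')
Step 1: EZCE  (1 'C')
Step 2: EEZCECZCCE  (4 'C')

Answer: 4


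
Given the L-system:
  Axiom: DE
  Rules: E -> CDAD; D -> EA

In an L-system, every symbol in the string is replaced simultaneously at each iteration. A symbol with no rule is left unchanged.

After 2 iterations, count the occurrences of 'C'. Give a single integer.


Step 0: DE  (0 'C')
Step 1: EACDAD  (1 'C')
Step 2: CDADACEAAEA  (2 'C')

Answer: 2


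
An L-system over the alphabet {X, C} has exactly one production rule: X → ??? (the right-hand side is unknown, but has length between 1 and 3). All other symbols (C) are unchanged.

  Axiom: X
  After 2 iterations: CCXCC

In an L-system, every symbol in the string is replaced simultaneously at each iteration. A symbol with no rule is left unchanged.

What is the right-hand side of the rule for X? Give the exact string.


Answer: CXC

Derivation:
Trying X → CXC:
  Step 0: X
  Step 1: CXC
  Step 2: CCXCC
Matches the given result.


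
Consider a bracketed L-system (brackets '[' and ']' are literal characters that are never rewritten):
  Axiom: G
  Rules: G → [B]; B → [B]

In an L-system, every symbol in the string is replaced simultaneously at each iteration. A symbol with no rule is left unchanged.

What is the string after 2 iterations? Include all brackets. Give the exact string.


Answer: [[B]]

Derivation:
Step 0: G
Step 1: [B]
Step 2: [[B]]


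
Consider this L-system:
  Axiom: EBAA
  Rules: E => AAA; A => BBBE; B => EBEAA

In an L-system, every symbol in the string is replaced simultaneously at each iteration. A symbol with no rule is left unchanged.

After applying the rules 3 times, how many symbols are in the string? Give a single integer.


Answer: 271

Derivation:
Step 0: length = 4
Step 1: length = 16
Step 2: length = 67
Step 3: length = 271


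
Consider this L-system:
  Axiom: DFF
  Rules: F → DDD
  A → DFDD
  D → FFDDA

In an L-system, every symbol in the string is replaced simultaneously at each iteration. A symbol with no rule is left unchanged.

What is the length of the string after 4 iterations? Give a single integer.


Step 0: length = 3
Step 1: length = 11
Step 2: length = 50
Step 3: length = 208
Step 4: length = 899

Answer: 899


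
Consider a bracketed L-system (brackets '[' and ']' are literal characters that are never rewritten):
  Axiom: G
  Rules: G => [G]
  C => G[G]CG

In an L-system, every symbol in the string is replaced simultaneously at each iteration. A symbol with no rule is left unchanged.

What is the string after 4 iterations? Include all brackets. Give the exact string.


Step 0: G
Step 1: [G]
Step 2: [[G]]
Step 3: [[[G]]]
Step 4: [[[[G]]]]

Answer: [[[[G]]]]


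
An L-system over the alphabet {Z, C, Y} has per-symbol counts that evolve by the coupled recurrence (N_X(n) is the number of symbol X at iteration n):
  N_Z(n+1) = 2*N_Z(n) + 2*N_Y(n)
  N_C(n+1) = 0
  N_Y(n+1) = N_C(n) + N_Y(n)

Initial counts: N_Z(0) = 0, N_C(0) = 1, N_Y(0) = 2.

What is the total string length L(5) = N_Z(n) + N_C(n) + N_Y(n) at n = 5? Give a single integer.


Step 0: N_Z=0, N_C=1, N_Y=2, L=3
Step 1: N_Z=4, N_C=0, N_Y=3, L=7
Step 2: N_Z=14, N_C=0, N_Y=3, L=17
Step 3: N_Z=34, N_C=0, N_Y=3, L=37
Step 4: N_Z=74, N_C=0, N_Y=3, L=77
Step 5: N_Z=154, N_C=0, N_Y=3, L=157

Answer: 157


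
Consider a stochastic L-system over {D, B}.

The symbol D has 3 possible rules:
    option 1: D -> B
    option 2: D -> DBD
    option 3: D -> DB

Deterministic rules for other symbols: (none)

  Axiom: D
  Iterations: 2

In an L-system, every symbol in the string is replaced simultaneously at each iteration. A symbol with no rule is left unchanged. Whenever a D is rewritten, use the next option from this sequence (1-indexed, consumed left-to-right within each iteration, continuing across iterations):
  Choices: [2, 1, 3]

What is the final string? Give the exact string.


Answer: BBDB

Derivation:
Step 0: D
Step 1: DBD  (used choices [2])
Step 2: BBDB  (used choices [1, 3])


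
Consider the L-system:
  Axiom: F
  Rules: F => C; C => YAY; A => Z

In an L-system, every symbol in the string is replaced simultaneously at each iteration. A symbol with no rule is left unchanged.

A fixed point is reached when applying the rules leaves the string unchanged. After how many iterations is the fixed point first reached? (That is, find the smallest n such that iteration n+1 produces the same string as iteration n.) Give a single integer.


Answer: 3

Derivation:
Step 0: F
Step 1: C
Step 2: YAY
Step 3: YZY
Step 4: YZY  (unchanged — fixed point at step 3)


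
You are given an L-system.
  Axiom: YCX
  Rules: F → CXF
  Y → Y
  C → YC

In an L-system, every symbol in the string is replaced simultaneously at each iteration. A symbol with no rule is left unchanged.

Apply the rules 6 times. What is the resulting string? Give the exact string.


Step 0: YCX
Step 1: YYCX
Step 2: YYYCX
Step 3: YYYYCX
Step 4: YYYYYCX
Step 5: YYYYYYCX
Step 6: YYYYYYYCX

Answer: YYYYYYYCX


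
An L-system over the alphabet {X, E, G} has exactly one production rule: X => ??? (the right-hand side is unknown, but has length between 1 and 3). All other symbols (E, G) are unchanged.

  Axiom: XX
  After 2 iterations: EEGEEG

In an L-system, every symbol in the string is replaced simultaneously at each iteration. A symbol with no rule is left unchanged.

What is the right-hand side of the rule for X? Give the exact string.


Trying X => EEG:
  Step 0: XX
  Step 1: EEGEEG
  Step 2: EEGEEG
Matches the given result.

Answer: EEG


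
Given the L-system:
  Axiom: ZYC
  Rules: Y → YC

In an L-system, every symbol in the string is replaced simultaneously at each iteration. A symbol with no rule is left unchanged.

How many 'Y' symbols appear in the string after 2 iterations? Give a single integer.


Answer: 1

Derivation:
Step 0: ZYC  (1 'Y')
Step 1: ZYCC  (1 'Y')
Step 2: ZYCCC  (1 'Y')


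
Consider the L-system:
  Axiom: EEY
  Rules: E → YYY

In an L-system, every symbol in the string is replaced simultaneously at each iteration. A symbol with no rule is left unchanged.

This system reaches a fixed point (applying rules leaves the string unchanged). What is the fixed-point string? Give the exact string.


Answer: YYYYYYY

Derivation:
Step 0: EEY
Step 1: YYYYYYY
Step 2: YYYYYYY  (unchanged — fixed point at step 1)


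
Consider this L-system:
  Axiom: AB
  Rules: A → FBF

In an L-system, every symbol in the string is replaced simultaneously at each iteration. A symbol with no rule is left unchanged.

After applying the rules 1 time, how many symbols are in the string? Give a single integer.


Step 0: length = 2
Step 1: length = 4

Answer: 4


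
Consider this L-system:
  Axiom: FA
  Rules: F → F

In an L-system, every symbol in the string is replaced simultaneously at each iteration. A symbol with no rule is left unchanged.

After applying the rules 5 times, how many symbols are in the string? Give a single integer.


Answer: 2

Derivation:
Step 0: length = 2
Step 1: length = 2
Step 2: length = 2
Step 3: length = 2
Step 4: length = 2
Step 5: length = 2


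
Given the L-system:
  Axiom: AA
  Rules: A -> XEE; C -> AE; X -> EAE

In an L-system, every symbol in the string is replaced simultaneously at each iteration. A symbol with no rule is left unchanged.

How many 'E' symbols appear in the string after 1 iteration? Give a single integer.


Step 0: AA  (0 'E')
Step 1: XEEXEE  (4 'E')

Answer: 4


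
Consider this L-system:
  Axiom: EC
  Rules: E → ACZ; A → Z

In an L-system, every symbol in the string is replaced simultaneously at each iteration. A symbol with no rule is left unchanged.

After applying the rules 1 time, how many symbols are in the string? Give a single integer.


Answer: 4

Derivation:
Step 0: length = 2
Step 1: length = 4


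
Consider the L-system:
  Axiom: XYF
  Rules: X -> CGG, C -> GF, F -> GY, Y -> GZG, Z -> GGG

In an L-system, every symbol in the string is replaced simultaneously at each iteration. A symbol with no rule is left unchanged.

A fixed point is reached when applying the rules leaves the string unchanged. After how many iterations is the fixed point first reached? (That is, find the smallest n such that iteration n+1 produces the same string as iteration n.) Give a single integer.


Answer: 5

Derivation:
Step 0: XYF
Step 1: CGGGZGGY
Step 2: GFGGGGGGGGGZG
Step 3: GGYGGGGGGGGGGGGG
Step 4: GGGZGGGGGGGGGGGGGG
Step 5: GGGGGGGGGGGGGGGGGGGG
Step 6: GGGGGGGGGGGGGGGGGGGG  (unchanged — fixed point at step 5)


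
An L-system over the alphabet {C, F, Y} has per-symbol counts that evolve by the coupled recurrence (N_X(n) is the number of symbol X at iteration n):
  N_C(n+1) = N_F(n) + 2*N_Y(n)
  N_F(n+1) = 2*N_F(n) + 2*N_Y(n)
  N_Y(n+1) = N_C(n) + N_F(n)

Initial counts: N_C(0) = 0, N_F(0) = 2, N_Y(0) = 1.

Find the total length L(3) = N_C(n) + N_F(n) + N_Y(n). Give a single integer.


Step 0: N_C=0, N_F=2, N_Y=1, L=3
Step 1: N_C=4, N_F=6, N_Y=2, L=12
Step 2: N_C=10, N_F=16, N_Y=10, L=36
Step 3: N_C=36, N_F=52, N_Y=26, L=114

Answer: 114


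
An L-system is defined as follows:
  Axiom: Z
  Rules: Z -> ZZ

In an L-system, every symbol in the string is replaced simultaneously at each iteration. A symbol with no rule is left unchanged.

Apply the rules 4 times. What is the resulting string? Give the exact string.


Step 0: Z
Step 1: ZZ
Step 2: ZZZZ
Step 3: ZZZZZZZZ
Step 4: ZZZZZZZZZZZZZZZZ

Answer: ZZZZZZZZZZZZZZZZ


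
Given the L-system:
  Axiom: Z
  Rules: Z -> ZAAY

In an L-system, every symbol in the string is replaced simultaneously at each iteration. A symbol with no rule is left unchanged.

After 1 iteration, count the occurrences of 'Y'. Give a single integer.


Answer: 1

Derivation:
Step 0: Z  (0 'Y')
Step 1: ZAAY  (1 'Y')


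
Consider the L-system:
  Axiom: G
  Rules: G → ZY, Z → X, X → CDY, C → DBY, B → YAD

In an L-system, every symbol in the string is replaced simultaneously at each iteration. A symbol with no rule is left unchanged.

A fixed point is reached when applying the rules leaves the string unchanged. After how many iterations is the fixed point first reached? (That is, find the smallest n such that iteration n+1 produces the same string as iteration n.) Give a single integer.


Answer: 5

Derivation:
Step 0: G
Step 1: ZY
Step 2: XY
Step 3: CDYY
Step 4: DBYDYY
Step 5: DYADYDYY
Step 6: DYADYDYY  (unchanged — fixed point at step 5)


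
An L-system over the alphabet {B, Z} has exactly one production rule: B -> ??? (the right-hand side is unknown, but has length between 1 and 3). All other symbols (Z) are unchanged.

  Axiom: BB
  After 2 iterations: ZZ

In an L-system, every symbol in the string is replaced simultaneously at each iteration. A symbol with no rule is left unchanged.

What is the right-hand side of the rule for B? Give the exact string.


Trying B -> Z:
  Step 0: BB
  Step 1: ZZ
  Step 2: ZZ
Matches the given result.

Answer: Z


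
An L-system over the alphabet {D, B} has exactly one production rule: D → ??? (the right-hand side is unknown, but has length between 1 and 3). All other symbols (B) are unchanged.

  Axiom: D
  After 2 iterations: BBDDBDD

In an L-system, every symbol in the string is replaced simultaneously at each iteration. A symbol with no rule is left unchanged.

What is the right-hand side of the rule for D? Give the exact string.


Answer: BDD

Derivation:
Trying D → BDD:
  Step 0: D
  Step 1: BDD
  Step 2: BBDDBDD
Matches the given result.


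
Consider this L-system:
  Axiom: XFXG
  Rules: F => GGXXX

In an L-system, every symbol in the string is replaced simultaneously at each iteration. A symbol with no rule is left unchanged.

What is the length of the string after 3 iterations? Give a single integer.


Step 0: length = 4
Step 1: length = 8
Step 2: length = 8
Step 3: length = 8

Answer: 8


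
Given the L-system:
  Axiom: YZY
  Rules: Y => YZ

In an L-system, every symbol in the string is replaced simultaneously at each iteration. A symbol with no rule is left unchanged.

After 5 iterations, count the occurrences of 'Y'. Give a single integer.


Answer: 2

Derivation:
Step 0: YZY  (2 'Y')
Step 1: YZZYZ  (2 'Y')
Step 2: YZZZYZZ  (2 'Y')
Step 3: YZZZZYZZZ  (2 'Y')
Step 4: YZZZZZYZZZZ  (2 'Y')
Step 5: YZZZZZZYZZZZZ  (2 'Y')


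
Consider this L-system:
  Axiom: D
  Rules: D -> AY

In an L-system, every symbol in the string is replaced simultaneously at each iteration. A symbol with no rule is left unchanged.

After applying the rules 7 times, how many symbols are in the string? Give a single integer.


Answer: 2

Derivation:
Step 0: length = 1
Step 1: length = 2
Step 2: length = 2
Step 3: length = 2
Step 4: length = 2
Step 5: length = 2
Step 6: length = 2
Step 7: length = 2


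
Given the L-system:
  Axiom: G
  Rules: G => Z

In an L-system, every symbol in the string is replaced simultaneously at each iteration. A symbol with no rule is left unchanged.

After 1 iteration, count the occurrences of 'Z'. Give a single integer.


Step 0: G  (0 'Z')
Step 1: Z  (1 'Z')

Answer: 1


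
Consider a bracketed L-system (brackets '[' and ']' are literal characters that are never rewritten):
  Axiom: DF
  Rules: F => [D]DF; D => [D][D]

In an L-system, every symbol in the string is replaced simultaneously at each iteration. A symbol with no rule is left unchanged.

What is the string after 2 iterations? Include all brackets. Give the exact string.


Step 0: DF
Step 1: [D][D][D]DF
Step 2: [[D][D]][[D][D]][[D][D]][D][D][D]DF

Answer: [[D][D]][[D][D]][[D][D]][D][D][D]DF
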